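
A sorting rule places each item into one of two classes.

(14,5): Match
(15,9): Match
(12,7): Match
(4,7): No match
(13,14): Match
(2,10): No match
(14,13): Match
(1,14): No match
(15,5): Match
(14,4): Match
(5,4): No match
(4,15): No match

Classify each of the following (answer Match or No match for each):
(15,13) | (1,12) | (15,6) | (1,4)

One predicate separates the groups cleanly: first ≥ 7.
(15,13): first 15 — has this property, so Match.
(1,12): first 1 — does not pass, so No match.
(15,6): first 15 — has this property, so Match.
(1,4): first 1 — does not pass, so No match.

Match, No match, Match, No match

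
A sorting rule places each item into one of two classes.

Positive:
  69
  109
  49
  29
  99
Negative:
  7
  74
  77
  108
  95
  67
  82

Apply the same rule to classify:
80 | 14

Negative, Negative

The classifier is using: ends in digit 9.
Negative: 80, since last digit 0. Negative: 14, since last digit 4.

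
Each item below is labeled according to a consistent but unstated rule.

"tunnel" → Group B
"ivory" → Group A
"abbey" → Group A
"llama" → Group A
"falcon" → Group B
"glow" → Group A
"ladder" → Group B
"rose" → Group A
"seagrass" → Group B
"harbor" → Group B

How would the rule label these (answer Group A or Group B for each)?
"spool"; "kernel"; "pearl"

Group A, Group B, Group A

The rule appears to be: length ≤ 5.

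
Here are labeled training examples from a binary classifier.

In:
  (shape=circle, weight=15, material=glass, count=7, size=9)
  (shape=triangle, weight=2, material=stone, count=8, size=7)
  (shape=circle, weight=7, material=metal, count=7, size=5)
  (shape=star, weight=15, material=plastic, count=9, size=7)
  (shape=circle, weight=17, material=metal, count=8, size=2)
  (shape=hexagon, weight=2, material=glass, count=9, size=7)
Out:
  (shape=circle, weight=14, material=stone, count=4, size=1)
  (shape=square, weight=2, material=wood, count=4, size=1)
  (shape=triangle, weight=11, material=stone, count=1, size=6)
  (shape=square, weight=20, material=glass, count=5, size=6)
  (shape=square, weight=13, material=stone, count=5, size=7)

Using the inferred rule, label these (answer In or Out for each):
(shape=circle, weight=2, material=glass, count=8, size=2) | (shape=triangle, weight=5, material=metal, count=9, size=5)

In, In

The common property of the 'In' items is: count ≥ 7. No 'Out' item has it.
(shape=circle, weight=2, material=glass, count=8, size=2): count = 8, checks out → In.
(shape=triangle, weight=5, material=metal, count=9, size=5): count = 9, checks out → In.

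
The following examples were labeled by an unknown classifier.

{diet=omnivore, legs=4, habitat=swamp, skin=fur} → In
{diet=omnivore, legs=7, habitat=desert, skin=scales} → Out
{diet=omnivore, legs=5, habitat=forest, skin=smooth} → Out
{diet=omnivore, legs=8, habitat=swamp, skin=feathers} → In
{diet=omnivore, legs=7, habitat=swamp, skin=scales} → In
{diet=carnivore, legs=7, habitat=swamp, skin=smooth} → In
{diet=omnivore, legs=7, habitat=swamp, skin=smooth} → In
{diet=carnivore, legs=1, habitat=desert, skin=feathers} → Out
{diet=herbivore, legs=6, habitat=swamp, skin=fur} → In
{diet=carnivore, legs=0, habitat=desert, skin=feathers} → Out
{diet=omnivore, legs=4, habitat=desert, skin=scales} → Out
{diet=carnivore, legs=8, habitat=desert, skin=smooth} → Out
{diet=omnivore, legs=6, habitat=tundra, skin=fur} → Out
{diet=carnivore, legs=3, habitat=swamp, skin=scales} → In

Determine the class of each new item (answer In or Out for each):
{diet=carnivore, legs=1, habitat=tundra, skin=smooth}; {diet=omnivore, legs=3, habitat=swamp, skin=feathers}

The distinguishing property — habitat is swamp — holds for all the 'In' cases and none of the 'Out' cases.
{diet=carnivore, legs=1, habitat=tundra, skin=smooth}: Out (habitat is tundra).
{diet=omnivore, legs=3, habitat=swamp, skin=feathers}: In (habitat is swamp).

Out, In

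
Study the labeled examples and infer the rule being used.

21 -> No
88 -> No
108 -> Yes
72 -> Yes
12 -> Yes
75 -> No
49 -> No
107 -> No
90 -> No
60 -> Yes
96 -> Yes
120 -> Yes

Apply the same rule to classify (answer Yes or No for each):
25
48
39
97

No, Yes, No, No

The common property of the 'Yes' items is: multiple of 12. No 'No' item has it.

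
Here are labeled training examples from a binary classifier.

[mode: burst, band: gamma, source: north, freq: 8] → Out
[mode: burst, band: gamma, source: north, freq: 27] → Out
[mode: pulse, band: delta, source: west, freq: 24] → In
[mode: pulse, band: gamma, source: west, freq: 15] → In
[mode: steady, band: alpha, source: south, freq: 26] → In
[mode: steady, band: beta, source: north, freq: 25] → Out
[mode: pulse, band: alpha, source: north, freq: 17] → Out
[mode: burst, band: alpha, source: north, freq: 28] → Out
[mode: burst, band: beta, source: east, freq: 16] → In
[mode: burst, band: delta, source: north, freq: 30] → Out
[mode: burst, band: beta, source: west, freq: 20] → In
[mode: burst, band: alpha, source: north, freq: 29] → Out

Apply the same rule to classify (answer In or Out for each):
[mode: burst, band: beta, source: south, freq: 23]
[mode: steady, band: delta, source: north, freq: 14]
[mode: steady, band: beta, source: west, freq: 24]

In, Out, In

The distinguishing property — source is not north — holds for all the 'In' cases and none of the 'Out' cases.
In: [mode: burst, band: beta, source: south, freq: 23], since source is south.
Out: [mode: steady, band: delta, source: north, freq: 14], since source is north.
In: [mode: steady, band: beta, source: west, freq: 24], since source is west.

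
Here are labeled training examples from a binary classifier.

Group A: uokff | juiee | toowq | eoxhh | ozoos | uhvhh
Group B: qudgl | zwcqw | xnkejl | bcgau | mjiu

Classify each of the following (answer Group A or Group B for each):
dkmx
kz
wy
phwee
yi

Group B, Group B, Group B, Group A, Group B

The distinguishing property — has a double letter — holds for all the 'Group A' cases and none of the 'Group B' cases.
dkmx: no doubled letter — does not fit, so Group B. kz: no doubled letter — does not fit, so Group B. wy: no doubled letter — does not fit, so Group B. phwee: 'ee' doubled — checks out, so Group A. yi: no doubled letter — does not fit, so Group B.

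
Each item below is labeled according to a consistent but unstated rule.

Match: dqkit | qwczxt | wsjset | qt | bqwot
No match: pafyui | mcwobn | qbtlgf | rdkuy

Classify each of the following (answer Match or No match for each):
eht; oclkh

The classifier is using: ends with 't'.
eht — ends with 't', hence Match. oclkh — ends with 'h', hence No match.

Match, No match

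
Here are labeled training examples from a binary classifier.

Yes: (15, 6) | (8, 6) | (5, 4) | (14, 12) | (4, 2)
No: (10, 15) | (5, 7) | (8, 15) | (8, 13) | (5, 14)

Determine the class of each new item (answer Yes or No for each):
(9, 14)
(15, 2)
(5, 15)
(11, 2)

No, Yes, No, Yes

The pattern is that an item is 'Yes' exactly when: first > second.
No: (9, 14), since 9 < 14. Yes: (15, 2), since 15 > 2. No: (5, 15), since 5 < 15. Yes: (11, 2), since 11 > 2.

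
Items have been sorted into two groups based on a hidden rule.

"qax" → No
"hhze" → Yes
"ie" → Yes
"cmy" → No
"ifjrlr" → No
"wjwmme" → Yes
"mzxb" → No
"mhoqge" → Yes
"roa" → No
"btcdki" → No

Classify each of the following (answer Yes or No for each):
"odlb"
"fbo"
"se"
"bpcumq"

No, No, Yes, No

All 'Yes' examples share one property — contains 'e' — and every 'No' example lacks it.
"odlb": no 'e' — does not fit, so No. "fbo": no 'e' — does not fit, so No. "se": has 'e' — has this property, so Yes. "bpcumq": no 'e' — does not fit, so No.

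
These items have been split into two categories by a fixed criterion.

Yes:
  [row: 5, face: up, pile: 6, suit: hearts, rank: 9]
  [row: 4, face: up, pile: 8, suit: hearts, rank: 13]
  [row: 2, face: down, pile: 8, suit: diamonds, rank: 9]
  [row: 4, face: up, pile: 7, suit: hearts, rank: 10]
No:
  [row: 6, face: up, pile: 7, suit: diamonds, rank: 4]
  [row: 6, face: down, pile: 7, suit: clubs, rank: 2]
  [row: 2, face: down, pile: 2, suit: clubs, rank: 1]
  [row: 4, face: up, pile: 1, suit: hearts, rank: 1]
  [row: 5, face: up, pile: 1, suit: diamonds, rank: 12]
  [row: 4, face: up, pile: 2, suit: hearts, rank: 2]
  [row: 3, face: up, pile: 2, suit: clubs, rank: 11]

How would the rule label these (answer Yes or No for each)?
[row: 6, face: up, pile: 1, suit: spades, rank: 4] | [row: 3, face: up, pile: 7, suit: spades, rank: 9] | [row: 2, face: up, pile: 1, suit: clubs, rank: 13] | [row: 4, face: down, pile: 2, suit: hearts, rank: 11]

The common property of the 'Yes' items is: row ≤ 5 AND pile ≥ 6. No 'No' item has it.
[row: 6, face: up, pile: 1, suit: spades, rank: 4]: row = 6, pile = 1, does not fit → No.
[row: 3, face: up, pile: 7, suit: spades, rank: 9]: row = 3, pile = 7, meets the rule → Yes.
[row: 2, face: up, pile: 1, suit: clubs, rank: 13]: row = 2, pile = 1, does not fit → No.
[row: 4, face: down, pile: 2, suit: hearts, rank: 11]: row = 4, pile = 2, does not fit → No.

No, Yes, No, No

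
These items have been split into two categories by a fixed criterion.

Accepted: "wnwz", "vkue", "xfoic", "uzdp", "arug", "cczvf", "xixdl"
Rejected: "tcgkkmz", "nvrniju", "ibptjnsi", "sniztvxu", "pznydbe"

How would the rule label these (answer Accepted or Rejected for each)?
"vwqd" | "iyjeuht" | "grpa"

Accepted, Rejected, Accepted

The distinguishing property — length ≤ 5 — holds for all the 'Accepted' cases and none of the 'Rejected' cases.
Accepted: "vwqd", since length 4. Rejected: "iyjeuht", since length 7. Accepted: "grpa", since length 4.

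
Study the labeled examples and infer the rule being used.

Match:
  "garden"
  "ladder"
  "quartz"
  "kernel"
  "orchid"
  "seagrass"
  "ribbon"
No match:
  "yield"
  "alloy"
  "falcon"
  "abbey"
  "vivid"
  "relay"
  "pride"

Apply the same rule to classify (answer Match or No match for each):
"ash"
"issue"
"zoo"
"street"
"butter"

The distinguishing property — even length AND contains 'r' — holds for all the 'Match' cases and none of the 'No match' cases.

No match, No match, No match, Match, Match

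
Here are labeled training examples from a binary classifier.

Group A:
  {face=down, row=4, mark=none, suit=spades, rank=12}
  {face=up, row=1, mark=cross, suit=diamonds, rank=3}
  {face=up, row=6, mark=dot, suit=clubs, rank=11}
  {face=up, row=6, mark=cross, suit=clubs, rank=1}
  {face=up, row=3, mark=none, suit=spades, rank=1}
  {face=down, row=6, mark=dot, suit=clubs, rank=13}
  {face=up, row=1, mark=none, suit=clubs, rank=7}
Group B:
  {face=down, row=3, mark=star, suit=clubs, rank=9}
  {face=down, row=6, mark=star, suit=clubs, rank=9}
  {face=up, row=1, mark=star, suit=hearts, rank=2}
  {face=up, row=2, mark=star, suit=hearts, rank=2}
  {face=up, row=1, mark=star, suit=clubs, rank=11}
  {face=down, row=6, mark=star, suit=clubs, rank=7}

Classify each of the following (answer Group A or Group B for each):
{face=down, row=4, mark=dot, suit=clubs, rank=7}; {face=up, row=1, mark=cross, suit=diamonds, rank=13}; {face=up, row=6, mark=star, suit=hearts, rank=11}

'Group A' ⟺ mark is not star.
{face=down, row=4, mark=dot, suit=clubs, rank=7}: mark is dot, meets the rule → Group A.
{face=up, row=1, mark=cross, suit=diamonds, rank=13}: mark is cross, meets the rule → Group A.
{face=up, row=6, mark=star, suit=hearts, rank=11}: mark is star, doesn't qualify → Group B.

Group A, Group A, Group B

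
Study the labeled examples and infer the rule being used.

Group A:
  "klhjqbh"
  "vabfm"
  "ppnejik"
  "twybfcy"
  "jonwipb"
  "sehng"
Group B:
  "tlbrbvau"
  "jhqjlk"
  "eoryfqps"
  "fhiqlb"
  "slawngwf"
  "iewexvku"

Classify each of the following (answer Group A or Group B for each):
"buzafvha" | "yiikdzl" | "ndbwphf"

Group B, Group A, Group A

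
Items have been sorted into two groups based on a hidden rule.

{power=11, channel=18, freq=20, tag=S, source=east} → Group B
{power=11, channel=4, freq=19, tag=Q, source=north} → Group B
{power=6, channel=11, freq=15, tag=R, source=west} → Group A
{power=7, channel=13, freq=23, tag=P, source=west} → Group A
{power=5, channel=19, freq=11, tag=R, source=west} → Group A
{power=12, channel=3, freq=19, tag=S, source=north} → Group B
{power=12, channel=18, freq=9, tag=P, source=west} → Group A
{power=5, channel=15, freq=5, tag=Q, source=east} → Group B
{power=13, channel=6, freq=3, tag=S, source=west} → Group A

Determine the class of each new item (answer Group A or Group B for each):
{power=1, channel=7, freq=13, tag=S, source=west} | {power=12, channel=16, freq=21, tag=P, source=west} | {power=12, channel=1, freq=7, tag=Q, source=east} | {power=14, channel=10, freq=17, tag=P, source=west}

Comparing the two groups points to one rule — source is west.

Group A, Group A, Group B, Group A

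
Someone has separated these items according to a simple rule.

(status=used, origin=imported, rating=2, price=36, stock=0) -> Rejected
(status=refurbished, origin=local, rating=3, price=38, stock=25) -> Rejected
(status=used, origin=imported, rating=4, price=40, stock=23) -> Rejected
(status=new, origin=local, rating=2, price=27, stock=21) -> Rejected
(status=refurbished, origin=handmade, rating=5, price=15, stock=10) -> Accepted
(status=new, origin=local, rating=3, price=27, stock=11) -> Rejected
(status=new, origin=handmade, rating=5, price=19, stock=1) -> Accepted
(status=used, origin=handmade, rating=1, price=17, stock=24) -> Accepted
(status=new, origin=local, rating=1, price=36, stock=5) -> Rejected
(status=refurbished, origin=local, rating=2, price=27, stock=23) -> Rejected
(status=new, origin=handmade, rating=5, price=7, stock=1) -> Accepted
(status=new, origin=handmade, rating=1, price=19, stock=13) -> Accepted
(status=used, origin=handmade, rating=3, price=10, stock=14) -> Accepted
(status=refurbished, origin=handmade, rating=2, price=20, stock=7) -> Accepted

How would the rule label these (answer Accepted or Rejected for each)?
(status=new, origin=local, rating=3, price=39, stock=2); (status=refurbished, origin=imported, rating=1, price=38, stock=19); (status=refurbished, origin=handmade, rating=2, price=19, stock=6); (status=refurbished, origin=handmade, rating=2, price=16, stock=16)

Rejected, Rejected, Accepted, Accepted

Every 'Accepted' example satisfies: origin is handmade. None of the 'Rejected' examples do.
(status=new, origin=local, rating=3, price=39, stock=2): Rejected (origin is local). (status=refurbished, origin=imported, rating=1, price=38, stock=19): Rejected (origin is imported). (status=refurbished, origin=handmade, rating=2, price=19, stock=6): Accepted (origin is handmade). (status=refurbished, origin=handmade, rating=2, price=16, stock=16): Accepted (origin is handmade).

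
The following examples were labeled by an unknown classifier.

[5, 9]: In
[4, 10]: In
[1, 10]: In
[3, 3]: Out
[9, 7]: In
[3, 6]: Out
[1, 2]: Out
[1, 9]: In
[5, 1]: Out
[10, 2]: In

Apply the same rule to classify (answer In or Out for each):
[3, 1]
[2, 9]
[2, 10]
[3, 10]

Out, In, In, In

The distinguishing property — sum ≥ 10 — holds for all the 'In' cases and none of the 'Out' cases.
[3, 1]: 3+1 = 4, lacks this property → Out.
[2, 9]: 2+9 = 11, satisfies this → In.
[2, 10]: 2+10 = 12, satisfies this → In.
[3, 10]: 3+10 = 13, satisfies this → In.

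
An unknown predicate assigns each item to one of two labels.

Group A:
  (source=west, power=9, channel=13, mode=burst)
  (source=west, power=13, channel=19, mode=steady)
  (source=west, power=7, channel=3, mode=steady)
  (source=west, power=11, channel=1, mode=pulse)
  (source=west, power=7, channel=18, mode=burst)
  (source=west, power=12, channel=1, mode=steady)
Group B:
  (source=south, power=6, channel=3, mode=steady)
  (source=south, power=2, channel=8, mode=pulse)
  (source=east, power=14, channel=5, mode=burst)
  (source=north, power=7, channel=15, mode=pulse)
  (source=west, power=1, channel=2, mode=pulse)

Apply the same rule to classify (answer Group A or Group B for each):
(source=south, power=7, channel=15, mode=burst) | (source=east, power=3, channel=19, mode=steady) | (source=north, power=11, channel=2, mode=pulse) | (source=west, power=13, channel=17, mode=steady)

Group B, Group B, Group B, Group A

One predicate separates the groups cleanly: source is west AND power ≥ 2.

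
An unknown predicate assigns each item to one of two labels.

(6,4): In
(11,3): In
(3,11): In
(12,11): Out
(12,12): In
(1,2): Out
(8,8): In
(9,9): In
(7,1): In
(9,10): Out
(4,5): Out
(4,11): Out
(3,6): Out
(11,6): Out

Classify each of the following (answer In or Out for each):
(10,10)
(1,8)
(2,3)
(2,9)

Comparing the two groups points to one rule — sum is even.
(10,10) — 10+10 = 20, hence In.
(1,8) — 1+8 = 9, hence Out.
(2,3) — 2+3 = 5, hence Out.
(2,9) — 2+9 = 11, hence Out.

In, Out, Out, Out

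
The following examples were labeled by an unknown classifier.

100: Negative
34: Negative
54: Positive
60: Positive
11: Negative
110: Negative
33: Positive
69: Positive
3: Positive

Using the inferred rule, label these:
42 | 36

Positive, Positive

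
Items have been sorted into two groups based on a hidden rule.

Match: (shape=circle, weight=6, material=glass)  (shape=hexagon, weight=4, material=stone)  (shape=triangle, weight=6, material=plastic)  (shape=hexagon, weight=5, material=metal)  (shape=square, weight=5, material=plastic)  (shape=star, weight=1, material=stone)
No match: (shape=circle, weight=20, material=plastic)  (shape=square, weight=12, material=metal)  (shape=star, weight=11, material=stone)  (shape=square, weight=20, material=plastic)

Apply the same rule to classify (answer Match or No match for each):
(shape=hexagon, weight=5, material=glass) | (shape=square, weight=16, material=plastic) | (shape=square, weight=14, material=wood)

The rule appears to be: weight ≤ 6.
(shape=hexagon, weight=5, material=glass): weight = 5 — satisfies this, so Match. (shape=square, weight=16, material=plastic): weight = 16 — lacks this property, so No match. (shape=square, weight=14, material=wood): weight = 14 — lacks this property, so No match.

Match, No match, No match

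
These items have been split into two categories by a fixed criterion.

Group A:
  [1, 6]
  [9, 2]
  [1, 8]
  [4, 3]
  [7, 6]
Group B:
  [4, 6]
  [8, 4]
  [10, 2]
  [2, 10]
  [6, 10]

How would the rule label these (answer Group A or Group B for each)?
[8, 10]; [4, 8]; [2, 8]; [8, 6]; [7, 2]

Group B, Group B, Group B, Group B, Group A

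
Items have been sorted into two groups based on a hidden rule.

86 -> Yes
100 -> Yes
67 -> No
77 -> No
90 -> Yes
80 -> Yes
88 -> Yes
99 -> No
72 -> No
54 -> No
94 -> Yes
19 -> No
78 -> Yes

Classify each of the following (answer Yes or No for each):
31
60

No, No

The classifier is using: even AND at least 77.
31: 31 is odd, 31 < 77, does not satisfy this → No. 60: 60 is even, 60 < 77, does not satisfy this → No.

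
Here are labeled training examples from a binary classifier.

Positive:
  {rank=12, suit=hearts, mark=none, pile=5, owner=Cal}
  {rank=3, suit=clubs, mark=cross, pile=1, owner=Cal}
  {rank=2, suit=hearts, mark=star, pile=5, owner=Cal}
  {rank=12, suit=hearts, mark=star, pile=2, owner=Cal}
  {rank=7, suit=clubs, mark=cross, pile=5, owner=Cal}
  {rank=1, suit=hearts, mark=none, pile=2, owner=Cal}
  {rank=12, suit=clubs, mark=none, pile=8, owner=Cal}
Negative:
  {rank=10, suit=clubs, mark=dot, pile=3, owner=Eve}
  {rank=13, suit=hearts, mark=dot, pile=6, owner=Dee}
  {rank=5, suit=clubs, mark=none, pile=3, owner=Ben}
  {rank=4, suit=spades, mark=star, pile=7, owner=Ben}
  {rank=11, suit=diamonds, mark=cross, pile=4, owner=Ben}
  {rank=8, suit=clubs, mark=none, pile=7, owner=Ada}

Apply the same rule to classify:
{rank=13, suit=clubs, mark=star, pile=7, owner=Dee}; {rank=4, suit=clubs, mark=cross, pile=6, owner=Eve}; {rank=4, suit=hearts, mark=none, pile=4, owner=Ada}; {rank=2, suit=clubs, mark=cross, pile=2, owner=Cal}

Negative, Negative, Negative, Positive

The common property of the 'Positive' items is: owner is Cal. No 'Negative' item has it.
{rank=13, suit=clubs, mark=star, pile=7, owner=Dee}: Negative (owner is Dee). {rank=4, suit=clubs, mark=cross, pile=6, owner=Eve}: Negative (owner is Eve). {rank=4, suit=hearts, mark=none, pile=4, owner=Ada}: Negative (owner is Ada). {rank=2, suit=clubs, mark=cross, pile=2, owner=Cal}: Positive (owner is Cal).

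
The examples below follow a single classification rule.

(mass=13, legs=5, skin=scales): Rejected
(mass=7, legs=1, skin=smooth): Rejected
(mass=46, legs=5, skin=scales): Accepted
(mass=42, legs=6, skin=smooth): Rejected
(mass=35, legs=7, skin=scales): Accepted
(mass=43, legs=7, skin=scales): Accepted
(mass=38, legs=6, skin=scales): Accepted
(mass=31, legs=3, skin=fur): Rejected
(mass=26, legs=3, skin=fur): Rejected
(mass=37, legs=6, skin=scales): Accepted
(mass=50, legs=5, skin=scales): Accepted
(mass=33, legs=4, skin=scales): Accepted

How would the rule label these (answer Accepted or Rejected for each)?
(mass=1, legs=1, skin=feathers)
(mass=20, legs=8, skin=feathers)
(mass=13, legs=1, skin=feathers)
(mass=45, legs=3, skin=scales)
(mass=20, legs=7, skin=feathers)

The common property of the 'Accepted' items is: skin is scales AND mass ≥ 26. No 'Rejected' item has it.
(mass=1, legs=1, skin=feathers): skin is feathers, mass = 1 — does not satisfy this, so Rejected.
(mass=20, legs=8, skin=feathers): skin is feathers, mass = 20 — does not satisfy this, so Rejected.
(mass=13, legs=1, skin=feathers): skin is feathers, mass = 13 — does not satisfy this, so Rejected.
(mass=45, legs=3, skin=scales): skin is scales, mass = 45 — checks out, so Accepted.
(mass=20, legs=7, skin=feathers): skin is feathers, mass = 20 — does not satisfy this, so Rejected.

Rejected, Rejected, Rejected, Accepted, Rejected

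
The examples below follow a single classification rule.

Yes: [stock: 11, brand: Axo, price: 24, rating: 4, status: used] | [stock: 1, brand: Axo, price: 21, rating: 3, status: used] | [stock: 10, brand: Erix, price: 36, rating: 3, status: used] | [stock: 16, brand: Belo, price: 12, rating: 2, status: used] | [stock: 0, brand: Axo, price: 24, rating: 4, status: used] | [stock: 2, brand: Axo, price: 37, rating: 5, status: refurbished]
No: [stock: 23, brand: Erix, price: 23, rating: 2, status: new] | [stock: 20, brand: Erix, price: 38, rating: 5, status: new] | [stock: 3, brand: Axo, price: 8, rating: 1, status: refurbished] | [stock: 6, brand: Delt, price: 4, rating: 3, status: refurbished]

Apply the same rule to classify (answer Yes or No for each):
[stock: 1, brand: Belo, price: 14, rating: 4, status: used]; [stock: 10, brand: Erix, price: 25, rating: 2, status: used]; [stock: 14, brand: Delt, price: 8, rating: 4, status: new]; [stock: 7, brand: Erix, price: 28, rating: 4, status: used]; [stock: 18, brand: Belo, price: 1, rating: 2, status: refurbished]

Yes, Yes, No, Yes, No

Every 'Yes' example satisfies: price ≥ 12 AND stock ≤ 16. None of the 'No' examples do.
Yes: [stock: 1, brand: Belo, price: 14, rating: 4, status: used], since price = 14, stock = 1.
Yes: [stock: 10, brand: Erix, price: 25, rating: 2, status: used], since price = 25, stock = 10.
No: [stock: 14, brand: Delt, price: 8, rating: 4, status: new], since price = 8, stock = 14.
Yes: [stock: 7, brand: Erix, price: 28, rating: 4, status: used], since price = 28, stock = 7.
No: [stock: 18, brand: Belo, price: 1, rating: 2, status: refurbished], since price = 1, stock = 18.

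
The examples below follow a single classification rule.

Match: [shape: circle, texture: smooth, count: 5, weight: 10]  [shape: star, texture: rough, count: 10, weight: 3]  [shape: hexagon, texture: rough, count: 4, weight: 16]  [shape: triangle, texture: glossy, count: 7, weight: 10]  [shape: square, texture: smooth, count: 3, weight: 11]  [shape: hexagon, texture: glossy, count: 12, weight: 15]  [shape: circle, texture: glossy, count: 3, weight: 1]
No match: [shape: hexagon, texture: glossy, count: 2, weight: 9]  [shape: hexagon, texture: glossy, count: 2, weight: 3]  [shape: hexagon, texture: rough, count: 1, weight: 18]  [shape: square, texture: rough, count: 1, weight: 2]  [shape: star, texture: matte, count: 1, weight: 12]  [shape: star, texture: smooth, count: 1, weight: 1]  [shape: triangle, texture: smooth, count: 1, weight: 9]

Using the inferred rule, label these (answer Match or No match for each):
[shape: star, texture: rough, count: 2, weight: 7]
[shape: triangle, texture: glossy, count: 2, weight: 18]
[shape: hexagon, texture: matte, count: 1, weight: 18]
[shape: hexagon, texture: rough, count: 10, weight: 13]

No match, No match, No match, Match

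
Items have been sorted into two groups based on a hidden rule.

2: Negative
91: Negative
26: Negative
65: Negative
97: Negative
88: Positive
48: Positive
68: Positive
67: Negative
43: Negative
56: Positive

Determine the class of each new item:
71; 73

Negative, Negative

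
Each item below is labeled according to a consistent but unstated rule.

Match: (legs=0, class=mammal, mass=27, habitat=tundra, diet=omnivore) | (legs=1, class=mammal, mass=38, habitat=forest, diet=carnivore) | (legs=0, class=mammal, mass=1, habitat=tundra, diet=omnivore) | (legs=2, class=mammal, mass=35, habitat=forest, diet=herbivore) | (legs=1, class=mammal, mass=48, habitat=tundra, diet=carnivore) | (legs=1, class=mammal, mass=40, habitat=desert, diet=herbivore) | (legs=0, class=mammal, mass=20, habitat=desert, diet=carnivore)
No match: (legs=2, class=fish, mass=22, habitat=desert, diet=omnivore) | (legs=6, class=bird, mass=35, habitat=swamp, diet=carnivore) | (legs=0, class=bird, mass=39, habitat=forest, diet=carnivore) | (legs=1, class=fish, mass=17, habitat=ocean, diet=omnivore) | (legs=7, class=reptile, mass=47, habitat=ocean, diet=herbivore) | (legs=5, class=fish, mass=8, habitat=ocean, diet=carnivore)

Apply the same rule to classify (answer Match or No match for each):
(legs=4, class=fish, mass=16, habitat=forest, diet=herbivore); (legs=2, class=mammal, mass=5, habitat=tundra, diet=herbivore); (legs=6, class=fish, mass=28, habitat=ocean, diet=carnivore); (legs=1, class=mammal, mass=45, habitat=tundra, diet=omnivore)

Looking at the examples, the only property every 'Match' case has and every 'No match' case lacks is: class is mammal.
(legs=4, class=fish, mass=16, habitat=forest, diet=herbivore) — class is fish, hence No match.
(legs=2, class=mammal, mass=5, habitat=tundra, diet=herbivore) — class is mammal, hence Match.
(legs=6, class=fish, mass=28, habitat=ocean, diet=carnivore) — class is fish, hence No match.
(legs=1, class=mammal, mass=45, habitat=tundra, diet=omnivore) — class is mammal, hence Match.

No match, Match, No match, Match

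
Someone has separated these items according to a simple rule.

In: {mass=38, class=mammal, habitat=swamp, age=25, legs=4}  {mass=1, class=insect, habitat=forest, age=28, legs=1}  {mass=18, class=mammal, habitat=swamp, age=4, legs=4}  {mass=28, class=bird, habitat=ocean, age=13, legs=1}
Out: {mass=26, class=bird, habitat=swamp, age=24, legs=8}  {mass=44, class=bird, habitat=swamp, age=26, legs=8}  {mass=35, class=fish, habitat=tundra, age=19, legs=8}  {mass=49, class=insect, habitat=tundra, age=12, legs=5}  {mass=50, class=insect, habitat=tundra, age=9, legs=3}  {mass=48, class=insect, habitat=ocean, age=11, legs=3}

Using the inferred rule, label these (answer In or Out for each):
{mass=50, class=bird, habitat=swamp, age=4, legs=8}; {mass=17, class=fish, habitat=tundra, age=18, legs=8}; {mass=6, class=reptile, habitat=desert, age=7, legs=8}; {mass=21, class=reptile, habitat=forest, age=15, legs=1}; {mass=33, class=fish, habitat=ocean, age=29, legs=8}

Out, Out, Out, In, Out

The simplest hypothesis consistent with all the labels is: mass ≤ 38 AND legs ≤ 4.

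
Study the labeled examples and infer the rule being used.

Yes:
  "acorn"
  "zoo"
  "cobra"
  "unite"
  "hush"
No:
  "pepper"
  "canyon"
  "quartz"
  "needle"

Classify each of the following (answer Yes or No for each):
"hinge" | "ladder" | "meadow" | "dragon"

Yes, No, No, No

The distinguishing property — length ≤ 5 — holds for all the 'Yes' cases and none of the 'No' cases.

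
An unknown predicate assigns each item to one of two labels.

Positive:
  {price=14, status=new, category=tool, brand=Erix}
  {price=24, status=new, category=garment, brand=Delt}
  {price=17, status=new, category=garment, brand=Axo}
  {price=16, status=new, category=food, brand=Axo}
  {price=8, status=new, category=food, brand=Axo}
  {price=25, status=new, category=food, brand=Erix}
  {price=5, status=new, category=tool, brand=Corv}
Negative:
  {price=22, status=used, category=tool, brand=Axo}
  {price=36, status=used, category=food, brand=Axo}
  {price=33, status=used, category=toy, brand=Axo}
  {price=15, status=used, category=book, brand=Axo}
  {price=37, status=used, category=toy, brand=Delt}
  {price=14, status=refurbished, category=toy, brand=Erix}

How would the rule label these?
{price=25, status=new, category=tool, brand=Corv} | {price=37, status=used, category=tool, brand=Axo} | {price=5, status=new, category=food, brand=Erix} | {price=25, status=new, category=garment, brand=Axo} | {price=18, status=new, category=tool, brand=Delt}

Positive, Negative, Positive, Positive, Positive

One predicate separates the groups cleanly: status is new.
{price=25, status=new, category=tool, brand=Corv}: status is new — satisfies this, so Positive.
{price=37, status=used, category=tool, brand=Axo}: status is used — lacks this property, so Negative.
{price=5, status=new, category=food, brand=Erix}: status is new — satisfies this, so Positive.
{price=25, status=new, category=garment, brand=Axo}: status is new — satisfies this, so Positive.
{price=18, status=new, category=tool, brand=Delt}: status is new — satisfies this, so Positive.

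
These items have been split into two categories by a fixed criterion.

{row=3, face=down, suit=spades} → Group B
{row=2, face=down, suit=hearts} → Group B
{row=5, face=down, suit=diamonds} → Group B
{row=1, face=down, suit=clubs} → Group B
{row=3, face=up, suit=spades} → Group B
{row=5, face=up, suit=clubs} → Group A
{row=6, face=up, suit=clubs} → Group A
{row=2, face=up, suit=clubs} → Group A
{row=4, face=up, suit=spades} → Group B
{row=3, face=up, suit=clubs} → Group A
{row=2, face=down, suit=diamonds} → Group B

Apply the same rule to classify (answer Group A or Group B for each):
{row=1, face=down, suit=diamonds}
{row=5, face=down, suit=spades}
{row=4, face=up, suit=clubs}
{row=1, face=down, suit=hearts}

'Group A' ⟺ face is up AND suit is clubs.
{row=1, face=down, suit=diamonds}: face is down, suit is diamonds — does not pass, so Group B. {row=5, face=down, suit=spades}: face is down, suit is spades — does not pass, so Group B. {row=4, face=up, suit=clubs}: face is up, suit is clubs — meets the rule, so Group A. {row=1, face=down, suit=hearts}: face is down, suit is hearts — does not pass, so Group B.

Group B, Group B, Group A, Group B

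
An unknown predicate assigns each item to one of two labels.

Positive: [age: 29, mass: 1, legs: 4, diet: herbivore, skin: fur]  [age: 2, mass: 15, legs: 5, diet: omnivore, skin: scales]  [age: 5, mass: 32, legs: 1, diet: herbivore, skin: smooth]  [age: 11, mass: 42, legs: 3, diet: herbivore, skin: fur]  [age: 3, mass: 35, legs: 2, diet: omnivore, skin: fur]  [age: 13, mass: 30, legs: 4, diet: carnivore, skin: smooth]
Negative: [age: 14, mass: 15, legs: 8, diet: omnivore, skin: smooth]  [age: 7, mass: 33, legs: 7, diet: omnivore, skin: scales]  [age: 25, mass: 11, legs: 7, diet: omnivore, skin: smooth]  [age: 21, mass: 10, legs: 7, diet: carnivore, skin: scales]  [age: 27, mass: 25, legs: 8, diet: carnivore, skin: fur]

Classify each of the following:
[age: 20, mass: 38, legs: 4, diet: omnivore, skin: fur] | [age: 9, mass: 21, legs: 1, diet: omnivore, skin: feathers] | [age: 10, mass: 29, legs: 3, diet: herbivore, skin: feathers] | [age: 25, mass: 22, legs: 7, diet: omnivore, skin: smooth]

The simplest hypothesis consistent with all the labels is: legs ≤ 5.
[age: 20, mass: 38, legs: 4, diet: omnivore, skin: fur]: legs = 4, meets the rule → Positive. [age: 9, mass: 21, legs: 1, diet: omnivore, skin: feathers]: legs = 1, meets the rule → Positive. [age: 10, mass: 29, legs: 3, diet: herbivore, skin: feathers]: legs = 3, meets the rule → Positive. [age: 25, mass: 22, legs: 7, diet: omnivore, skin: smooth]: legs = 7, fails this test → Negative.

Positive, Positive, Positive, Negative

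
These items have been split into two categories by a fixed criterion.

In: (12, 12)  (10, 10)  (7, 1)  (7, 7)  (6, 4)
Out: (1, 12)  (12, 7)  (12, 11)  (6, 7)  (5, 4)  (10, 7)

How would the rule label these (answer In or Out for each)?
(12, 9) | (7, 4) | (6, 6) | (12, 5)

Out, Out, In, Out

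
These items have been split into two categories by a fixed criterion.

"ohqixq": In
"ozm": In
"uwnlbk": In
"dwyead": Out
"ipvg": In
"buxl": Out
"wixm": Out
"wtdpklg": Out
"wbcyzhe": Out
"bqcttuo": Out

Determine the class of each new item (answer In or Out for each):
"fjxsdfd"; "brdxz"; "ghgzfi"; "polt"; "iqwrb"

Out, Out, Out, Out, In

All 'In' examples share one property — starts with a vowel — and every 'Out' example lacks it.
"fjxsdfd" — starts with 'f', hence Out. "brdxz" — starts with 'b', hence Out. "ghgzfi" — starts with 'g', hence Out. "polt" — starts with 'p', hence Out. "iqwrb" — starts with 'i', hence In.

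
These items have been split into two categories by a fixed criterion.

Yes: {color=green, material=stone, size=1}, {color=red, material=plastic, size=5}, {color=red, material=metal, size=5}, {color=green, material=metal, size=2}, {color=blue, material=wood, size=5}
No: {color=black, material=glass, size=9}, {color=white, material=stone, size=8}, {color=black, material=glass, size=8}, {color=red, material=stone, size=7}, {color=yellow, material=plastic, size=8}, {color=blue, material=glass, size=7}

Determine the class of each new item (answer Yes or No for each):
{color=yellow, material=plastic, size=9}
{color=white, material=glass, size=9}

One predicate separates the groups cleanly: size ≤ 5.
{color=yellow, material=plastic, size=9}: No (size = 9).
{color=white, material=glass, size=9}: No (size = 9).

No, No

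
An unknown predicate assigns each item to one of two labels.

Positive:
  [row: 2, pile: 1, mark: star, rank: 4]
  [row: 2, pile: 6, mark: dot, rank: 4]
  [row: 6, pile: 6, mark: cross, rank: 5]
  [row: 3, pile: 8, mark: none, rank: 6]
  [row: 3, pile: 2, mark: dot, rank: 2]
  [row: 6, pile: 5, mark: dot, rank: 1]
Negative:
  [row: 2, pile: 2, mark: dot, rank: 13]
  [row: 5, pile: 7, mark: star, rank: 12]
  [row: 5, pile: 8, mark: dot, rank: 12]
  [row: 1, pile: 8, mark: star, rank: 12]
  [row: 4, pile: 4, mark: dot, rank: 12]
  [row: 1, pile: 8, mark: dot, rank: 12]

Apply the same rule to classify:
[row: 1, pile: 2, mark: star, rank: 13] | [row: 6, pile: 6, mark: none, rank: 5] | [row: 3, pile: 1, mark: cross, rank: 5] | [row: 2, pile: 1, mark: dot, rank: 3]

One predicate separates the groups cleanly: rank ≤ 6.
[row: 1, pile: 2, mark: star, rank: 13]: rank = 13, fails this test → Negative.
[row: 6, pile: 6, mark: none, rank: 5]: rank = 5, has this property → Positive.
[row: 3, pile: 1, mark: cross, rank: 5]: rank = 5, has this property → Positive.
[row: 2, pile: 1, mark: dot, rank: 3]: rank = 3, has this property → Positive.

Negative, Positive, Positive, Positive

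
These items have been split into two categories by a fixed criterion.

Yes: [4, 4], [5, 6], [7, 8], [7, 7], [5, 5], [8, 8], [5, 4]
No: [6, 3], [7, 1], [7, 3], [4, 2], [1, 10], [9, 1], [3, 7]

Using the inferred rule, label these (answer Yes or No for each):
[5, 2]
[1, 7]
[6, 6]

The simplest hypothesis consistent with all the labels is: min ≥ 4.
[5, 2] — min 2, hence No.
[1, 7] — min 1, hence No.
[6, 6] — min 6, hence Yes.

No, No, Yes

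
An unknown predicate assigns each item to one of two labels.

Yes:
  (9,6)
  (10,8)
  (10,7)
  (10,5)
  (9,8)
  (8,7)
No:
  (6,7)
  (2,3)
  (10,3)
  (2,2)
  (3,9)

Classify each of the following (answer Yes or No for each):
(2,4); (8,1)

No, No

The rule appears to be: sum ≥ 15.
(2,4): 2+4 = 6 — does not fit, so No. (8,1): 8+1 = 9 — does not fit, so No.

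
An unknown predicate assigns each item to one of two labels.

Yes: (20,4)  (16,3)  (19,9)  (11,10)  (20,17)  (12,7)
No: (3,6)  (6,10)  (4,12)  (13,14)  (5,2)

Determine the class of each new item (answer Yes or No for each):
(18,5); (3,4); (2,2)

Yes, No, No

Every 'Yes' example satisfies: first > second AND sum ≥ 9. None of the 'No' examples do.
(18,5): 18 > 5, 18+5 = 23 — satisfies this, so Yes.
(3,4): 3 < 4, 3+4 = 7 — fails the rule, so No.
(2,2): 2 = 2, 2+2 = 4 — fails the rule, so No.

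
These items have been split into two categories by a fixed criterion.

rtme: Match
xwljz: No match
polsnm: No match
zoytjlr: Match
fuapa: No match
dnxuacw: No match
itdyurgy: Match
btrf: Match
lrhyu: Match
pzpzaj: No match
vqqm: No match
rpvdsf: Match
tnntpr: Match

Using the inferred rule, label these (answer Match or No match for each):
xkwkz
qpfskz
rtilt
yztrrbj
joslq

The common property of the 'Match' items is: contains 'r'. No 'No match' item has it.

No match, No match, Match, Match, No match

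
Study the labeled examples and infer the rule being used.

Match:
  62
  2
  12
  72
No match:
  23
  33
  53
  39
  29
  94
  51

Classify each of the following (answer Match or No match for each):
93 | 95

No match, No match

Rule: ends in digit 2. This holds for each 'Match' example and fails for each 'No match' one.
93 → last digit 3 → No match. 95 → last digit 5 → No match.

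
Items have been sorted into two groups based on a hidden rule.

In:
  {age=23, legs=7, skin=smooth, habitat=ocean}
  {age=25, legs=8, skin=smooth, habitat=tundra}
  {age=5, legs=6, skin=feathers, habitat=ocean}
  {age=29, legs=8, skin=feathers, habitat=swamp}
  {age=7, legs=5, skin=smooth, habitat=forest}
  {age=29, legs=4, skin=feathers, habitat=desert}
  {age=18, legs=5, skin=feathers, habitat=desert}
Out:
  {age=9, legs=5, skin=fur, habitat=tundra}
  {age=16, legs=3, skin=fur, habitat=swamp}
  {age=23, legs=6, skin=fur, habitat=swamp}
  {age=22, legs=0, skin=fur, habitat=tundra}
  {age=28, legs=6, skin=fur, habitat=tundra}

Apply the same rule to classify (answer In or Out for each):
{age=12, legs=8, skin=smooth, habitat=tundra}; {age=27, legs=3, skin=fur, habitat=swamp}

In, Out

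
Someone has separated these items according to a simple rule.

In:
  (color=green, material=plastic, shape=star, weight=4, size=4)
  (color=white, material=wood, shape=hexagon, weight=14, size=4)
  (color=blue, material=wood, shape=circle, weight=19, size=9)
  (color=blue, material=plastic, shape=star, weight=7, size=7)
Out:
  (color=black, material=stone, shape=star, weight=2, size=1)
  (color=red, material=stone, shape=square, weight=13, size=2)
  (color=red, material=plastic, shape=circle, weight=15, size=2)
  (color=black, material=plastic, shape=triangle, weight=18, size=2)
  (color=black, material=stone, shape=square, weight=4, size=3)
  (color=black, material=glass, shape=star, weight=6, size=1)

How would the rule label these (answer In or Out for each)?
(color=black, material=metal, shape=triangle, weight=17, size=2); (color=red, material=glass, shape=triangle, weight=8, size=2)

Out, Out

Rule: size ≥ 4. This holds for each 'In' example and fails for each 'Out' one.
(color=black, material=metal, shape=triangle, weight=17, size=2) → size = 2 → Out. (color=red, material=glass, shape=triangle, weight=8, size=2) → size = 2 → Out.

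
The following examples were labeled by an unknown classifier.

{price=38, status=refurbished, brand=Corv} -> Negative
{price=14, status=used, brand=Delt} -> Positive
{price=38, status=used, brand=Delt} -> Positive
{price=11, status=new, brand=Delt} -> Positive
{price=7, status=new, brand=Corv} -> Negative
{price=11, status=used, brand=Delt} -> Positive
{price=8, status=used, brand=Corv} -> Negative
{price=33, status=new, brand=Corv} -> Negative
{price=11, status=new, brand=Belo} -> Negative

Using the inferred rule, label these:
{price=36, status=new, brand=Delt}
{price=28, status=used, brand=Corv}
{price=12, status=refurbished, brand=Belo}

Looking at the examples, the only property every 'Positive' case has and every 'Negative' case lacks is: brand is Delt.
{price=36, status=new, brand=Delt}: Positive (brand is Delt). {price=28, status=used, brand=Corv}: Negative (brand is Corv). {price=12, status=refurbished, brand=Belo}: Negative (brand is Belo).

Positive, Negative, Negative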